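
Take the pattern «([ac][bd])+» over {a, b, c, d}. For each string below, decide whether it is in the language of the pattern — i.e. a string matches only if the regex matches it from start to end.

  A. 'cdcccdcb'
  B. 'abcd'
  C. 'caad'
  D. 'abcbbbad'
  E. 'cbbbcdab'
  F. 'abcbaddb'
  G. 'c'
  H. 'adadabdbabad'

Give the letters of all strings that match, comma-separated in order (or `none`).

B

A. 'cdcccdcb' → no match
B. 'abcd' → match
C. 'caad' → no match
D. 'abcbbbad' → no match
E. 'cbbbcdab' → no match
F. 'abcbaddb' → no match
G. 'c' → no match
H. 'adadabdbabad' → no match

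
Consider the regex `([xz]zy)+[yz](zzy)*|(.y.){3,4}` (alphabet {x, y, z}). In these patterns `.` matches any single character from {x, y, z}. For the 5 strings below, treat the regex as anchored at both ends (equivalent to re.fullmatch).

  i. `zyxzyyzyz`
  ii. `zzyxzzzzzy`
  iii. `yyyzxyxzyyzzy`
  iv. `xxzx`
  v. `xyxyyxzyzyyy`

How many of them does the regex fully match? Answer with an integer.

2

i. `zyxzyyzyz` → match
ii. `zzyxzzzzzy` → no match
iii → no match
iv. `xxzx` → no match
v. `xyxyyxzyzyyy` → match
Total matched: 2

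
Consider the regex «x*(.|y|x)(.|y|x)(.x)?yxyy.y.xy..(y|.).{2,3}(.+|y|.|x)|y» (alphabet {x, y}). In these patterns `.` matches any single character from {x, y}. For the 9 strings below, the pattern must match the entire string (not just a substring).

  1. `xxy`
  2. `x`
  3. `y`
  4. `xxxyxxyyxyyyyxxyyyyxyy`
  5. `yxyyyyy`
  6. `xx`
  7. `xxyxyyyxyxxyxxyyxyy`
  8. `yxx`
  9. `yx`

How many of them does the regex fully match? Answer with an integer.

1. `xxy` → no match
2. `x` → no match
3. `y` → match
4 → no match
5. `yxyyyyy` → no match
6. `xx` → no match
7 → no match
8. `yxx` → no match
9. `yx` → no match
Total matched: 1

1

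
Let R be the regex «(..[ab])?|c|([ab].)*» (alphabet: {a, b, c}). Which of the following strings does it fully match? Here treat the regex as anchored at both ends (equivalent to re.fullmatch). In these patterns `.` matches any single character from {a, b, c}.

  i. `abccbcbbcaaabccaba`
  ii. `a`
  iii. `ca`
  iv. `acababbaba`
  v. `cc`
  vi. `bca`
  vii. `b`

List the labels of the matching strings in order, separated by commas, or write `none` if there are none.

i → no match
ii → no match
iii → no match
iv → match
v → no match
vi → match
vii → no match

iv, vi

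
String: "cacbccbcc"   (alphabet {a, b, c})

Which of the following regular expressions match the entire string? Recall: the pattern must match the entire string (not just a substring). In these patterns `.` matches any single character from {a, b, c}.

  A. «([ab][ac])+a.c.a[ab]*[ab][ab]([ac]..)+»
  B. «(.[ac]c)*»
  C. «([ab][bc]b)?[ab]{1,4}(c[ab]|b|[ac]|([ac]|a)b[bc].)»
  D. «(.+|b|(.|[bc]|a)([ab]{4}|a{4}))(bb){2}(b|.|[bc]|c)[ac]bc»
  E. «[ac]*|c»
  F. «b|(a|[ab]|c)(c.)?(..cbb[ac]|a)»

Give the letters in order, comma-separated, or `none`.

A → no match
B → match
C → no match
D → no match — must end with "bc"
E → no match
F → no match

B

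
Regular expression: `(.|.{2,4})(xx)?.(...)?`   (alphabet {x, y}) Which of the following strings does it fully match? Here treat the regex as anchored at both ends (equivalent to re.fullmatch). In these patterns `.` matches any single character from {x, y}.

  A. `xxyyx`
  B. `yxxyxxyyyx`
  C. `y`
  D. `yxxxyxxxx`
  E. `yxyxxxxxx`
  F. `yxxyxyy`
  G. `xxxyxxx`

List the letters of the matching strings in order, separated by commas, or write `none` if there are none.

A → match
B → match
C → no match
D → no match
E → match
F → match
G → match

A, B, E, F, G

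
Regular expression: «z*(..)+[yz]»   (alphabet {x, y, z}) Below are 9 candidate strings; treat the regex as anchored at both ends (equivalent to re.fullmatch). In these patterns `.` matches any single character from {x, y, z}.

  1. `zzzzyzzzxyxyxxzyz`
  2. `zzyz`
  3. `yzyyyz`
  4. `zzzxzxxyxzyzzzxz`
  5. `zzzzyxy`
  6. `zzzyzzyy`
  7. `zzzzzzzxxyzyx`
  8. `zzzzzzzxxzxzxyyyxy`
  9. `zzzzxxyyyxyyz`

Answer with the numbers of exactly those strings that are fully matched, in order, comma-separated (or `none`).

1, 2, 4, 5, 6, 8, 9

1 → match
2 → match
3 → no match
4 → match
5 → match
6 → match
7 → no match
8 → match
9 → match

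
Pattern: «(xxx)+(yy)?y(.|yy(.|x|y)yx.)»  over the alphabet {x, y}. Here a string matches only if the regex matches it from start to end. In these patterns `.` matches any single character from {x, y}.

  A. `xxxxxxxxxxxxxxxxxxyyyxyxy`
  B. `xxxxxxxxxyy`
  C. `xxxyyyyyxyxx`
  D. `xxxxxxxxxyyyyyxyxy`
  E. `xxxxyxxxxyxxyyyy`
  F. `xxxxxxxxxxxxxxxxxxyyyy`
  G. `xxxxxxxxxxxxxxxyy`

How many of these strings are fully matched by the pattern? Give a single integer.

A → match
B → match
C → match
D → match
E → no match
F → match
G → match
Total matched: 6

6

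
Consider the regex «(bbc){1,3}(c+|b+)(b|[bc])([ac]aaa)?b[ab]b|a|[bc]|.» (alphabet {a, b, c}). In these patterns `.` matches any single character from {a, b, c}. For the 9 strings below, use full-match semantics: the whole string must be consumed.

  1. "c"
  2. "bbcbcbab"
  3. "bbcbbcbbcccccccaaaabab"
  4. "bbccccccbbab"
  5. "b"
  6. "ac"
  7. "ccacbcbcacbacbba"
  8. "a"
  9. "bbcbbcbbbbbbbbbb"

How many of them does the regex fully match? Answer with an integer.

1 → match
2 → match
3 → match
4 → match
5 → match
6 → no match
7 → no match
8 → match
9 → match
Total matched: 7

7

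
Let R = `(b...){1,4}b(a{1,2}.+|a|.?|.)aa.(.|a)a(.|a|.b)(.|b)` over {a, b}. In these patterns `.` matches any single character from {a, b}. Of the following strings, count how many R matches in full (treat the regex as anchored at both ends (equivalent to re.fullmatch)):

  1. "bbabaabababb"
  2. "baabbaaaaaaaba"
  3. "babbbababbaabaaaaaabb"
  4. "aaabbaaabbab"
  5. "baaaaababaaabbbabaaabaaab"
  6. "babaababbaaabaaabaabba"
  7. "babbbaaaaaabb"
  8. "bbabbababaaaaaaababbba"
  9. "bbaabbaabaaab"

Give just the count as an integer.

4

1. "bbabaabababb" → no match
2 → match
3 → match
4. "aaabbaaabbab" → no match — must start with "b"
5 → no match
6 → no match
7 → match
8 → no match
9 → match
Total matched: 4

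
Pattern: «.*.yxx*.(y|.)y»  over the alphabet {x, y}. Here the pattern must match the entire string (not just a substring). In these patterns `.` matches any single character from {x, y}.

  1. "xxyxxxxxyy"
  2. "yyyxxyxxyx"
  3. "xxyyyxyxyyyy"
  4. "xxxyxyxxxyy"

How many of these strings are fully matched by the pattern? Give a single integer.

1 → match
2 → no match — must end with "y"
3 → no match
4 → match
Total matched: 2

2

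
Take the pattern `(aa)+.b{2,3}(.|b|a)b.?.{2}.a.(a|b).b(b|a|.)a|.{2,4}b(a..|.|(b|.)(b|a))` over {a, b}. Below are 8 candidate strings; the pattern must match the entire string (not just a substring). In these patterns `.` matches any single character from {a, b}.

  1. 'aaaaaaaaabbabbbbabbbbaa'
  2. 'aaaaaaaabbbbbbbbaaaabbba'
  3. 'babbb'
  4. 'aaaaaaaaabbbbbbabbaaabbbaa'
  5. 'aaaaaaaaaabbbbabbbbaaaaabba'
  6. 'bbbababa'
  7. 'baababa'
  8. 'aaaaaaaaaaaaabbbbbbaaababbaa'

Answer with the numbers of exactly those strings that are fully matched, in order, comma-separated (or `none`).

1 → match
2 → match
3. 'babbb' → match
4 → no match
5 → match
6. 'bbbababa' → match
7. 'baababa' → match
8 → match

1, 2, 3, 5, 6, 7, 8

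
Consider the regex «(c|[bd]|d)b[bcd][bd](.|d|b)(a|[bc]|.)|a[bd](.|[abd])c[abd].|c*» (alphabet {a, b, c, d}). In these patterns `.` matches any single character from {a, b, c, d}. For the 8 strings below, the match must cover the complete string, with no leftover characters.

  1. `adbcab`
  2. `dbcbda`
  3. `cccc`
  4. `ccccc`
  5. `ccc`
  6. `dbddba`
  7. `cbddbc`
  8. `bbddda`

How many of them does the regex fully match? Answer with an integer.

1 → match
2 → match
3 → match
4 → match
5 → match
6 → match
7 → match
8 → match
Total matched: 8

8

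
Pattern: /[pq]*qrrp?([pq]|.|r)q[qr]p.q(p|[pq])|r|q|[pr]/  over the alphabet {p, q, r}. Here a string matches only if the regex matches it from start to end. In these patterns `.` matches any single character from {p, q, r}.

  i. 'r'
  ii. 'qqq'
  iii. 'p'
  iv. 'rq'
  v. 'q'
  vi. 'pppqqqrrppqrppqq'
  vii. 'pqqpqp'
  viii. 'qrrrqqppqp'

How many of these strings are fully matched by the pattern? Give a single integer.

i. 'r' → match
ii. 'qqq' → no match
iii. 'p' → match
iv. 'rq' → no match
v. 'q' → match
vi → match
vii. 'pqqpqp' → no match
viii. 'qrrrqqppqp' → match
Total matched: 5

5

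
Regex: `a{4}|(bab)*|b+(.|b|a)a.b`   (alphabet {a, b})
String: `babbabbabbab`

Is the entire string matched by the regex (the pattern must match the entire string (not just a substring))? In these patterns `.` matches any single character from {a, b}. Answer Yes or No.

Yes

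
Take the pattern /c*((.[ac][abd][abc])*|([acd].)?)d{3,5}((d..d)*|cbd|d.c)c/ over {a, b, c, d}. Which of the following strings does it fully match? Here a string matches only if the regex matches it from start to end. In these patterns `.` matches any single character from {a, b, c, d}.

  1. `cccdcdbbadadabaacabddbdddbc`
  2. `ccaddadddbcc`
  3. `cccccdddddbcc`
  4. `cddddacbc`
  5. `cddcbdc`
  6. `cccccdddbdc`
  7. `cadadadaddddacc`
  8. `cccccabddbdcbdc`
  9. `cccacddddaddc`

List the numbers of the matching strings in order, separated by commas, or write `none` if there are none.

3, 7, 9

1 → no match
2 → no match
3 → match
4 → no match
5 → no match
6 → no match
7 → match
8 → no match
9 → match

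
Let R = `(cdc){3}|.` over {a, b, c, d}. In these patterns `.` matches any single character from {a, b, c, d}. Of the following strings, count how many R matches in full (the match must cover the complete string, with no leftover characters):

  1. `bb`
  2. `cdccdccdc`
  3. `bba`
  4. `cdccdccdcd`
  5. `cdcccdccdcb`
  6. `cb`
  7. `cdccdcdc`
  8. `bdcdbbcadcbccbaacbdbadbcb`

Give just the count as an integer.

1. `bb` → no match
2. `cdccdccdc` → match
3. `bba` → no match
4. `cdccdccdcd` → no match
5. `cdcccdccdcb` → no match
6. `cb` → no match
7. `cdccdcdc` → no match
8 → no match
Total matched: 1

1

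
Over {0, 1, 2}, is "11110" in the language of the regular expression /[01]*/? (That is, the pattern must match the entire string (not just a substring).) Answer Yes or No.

Yes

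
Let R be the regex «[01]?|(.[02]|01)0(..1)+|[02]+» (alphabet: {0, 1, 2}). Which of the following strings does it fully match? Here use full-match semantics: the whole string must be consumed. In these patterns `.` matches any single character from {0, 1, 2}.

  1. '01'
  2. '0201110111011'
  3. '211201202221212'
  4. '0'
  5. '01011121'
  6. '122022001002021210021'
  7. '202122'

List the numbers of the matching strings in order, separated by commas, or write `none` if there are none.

4

1 → no match
2 → no match
3 → no match
4 → match
5 → no match
6 → no match
7 → no match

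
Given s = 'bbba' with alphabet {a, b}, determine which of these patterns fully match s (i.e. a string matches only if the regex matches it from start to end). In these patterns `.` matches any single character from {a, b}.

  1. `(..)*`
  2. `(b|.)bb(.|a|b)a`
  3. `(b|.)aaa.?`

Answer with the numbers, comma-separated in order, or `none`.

1

1 → match
2 → no match
3 → no match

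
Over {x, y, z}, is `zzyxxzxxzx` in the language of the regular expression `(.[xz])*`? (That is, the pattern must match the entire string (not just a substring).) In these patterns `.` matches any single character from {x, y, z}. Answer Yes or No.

Yes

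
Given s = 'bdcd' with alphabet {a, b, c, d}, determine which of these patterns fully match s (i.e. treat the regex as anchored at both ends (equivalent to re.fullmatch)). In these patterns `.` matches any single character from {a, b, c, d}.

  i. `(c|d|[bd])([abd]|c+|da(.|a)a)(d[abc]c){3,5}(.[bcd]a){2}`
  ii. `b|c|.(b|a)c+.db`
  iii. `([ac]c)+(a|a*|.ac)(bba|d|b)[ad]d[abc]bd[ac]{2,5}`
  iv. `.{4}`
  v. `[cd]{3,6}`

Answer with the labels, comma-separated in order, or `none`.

i → no match — must end with 'a'
ii → no match
iii → no match
iv → match
v → no match

iv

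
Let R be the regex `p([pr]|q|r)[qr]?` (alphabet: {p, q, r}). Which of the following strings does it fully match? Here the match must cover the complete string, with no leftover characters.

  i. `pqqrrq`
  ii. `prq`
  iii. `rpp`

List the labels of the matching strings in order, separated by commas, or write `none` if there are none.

i → no match
ii → match
iii → no match — must start with `p`

ii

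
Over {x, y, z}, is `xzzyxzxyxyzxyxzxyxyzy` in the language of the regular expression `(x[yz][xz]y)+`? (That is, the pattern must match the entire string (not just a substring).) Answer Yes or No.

No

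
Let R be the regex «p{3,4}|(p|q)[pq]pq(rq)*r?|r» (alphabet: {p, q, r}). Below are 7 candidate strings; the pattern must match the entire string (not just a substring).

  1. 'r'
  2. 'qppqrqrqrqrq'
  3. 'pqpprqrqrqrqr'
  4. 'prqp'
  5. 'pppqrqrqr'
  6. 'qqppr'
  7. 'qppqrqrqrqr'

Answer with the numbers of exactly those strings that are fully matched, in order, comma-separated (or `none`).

1, 2, 5, 7

1 → match
2 → match
3 → no match
4 → no match
5 → match
6 → no match
7 → match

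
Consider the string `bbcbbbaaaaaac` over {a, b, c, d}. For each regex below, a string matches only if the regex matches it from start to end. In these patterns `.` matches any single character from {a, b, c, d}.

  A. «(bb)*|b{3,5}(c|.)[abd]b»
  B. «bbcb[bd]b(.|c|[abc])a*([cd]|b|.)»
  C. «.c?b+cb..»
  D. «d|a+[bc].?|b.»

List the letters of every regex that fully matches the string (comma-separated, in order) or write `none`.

B

A → no match
B → match
C → no match
D → no match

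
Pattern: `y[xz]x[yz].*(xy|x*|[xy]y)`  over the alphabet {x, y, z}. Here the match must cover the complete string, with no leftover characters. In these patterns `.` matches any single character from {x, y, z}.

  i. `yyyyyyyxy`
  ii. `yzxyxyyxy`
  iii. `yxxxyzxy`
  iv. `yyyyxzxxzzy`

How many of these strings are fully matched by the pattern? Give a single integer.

1

i. `yyyyyyyxy` → no match
ii. `yzxyxyyxy` → match
iii. `yxxxyzxy` → no match
iv. `yyyyxzxxzzy` → no match
Total matched: 1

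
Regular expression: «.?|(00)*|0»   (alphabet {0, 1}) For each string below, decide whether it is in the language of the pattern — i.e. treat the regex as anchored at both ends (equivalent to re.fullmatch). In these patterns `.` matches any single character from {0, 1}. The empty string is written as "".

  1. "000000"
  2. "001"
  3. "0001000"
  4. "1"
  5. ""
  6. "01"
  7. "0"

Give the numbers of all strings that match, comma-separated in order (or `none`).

1. "000000" → match
2. "001" → no match
3. "0001000" → no match
4. "1" → match
5. "" → match
6. "01" → no match
7. "0" → match

1, 4, 5, 7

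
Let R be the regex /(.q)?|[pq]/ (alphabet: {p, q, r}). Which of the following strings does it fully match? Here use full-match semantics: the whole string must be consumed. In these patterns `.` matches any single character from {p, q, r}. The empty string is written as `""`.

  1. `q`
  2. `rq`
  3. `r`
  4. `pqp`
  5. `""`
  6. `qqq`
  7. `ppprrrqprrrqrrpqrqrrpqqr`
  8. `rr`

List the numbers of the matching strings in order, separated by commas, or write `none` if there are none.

1, 2, 5

1 → match
2 → match
3 → no match
4 → no match
5 → match
6 → no match
7 → no match
8 → no match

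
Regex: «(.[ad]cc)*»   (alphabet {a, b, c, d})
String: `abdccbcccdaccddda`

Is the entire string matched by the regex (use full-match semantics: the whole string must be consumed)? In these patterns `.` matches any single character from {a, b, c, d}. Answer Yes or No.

No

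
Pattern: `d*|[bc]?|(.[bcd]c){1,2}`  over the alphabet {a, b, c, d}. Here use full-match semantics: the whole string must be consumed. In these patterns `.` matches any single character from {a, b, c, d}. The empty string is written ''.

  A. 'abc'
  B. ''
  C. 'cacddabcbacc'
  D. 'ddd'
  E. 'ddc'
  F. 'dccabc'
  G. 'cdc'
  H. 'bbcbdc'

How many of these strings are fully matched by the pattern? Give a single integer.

7

A → match
B → match
C → no match
D → match
E → match
F → match
G → match
H → match
Total matched: 7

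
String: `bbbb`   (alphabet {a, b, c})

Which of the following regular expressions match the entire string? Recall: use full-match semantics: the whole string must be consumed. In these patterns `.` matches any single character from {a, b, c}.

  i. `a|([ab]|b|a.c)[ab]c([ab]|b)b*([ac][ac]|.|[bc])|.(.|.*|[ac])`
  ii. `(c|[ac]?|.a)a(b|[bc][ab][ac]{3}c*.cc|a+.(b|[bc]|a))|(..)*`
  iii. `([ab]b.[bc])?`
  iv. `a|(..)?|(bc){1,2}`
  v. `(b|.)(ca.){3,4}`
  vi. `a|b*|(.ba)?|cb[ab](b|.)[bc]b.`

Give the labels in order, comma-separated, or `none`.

i, ii, iii, vi

i → match
ii → match
iii → match
iv → no match
v → no match
vi → match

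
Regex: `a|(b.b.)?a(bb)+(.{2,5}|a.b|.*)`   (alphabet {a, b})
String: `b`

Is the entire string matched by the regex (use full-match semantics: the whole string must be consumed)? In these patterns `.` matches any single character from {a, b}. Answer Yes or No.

No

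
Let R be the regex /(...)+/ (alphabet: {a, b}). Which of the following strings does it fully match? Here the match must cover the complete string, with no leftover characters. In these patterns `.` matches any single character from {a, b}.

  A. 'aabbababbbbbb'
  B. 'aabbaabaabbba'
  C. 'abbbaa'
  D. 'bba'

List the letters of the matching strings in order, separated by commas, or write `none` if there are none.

C, D

A → no match
B → no match
C → match
D → match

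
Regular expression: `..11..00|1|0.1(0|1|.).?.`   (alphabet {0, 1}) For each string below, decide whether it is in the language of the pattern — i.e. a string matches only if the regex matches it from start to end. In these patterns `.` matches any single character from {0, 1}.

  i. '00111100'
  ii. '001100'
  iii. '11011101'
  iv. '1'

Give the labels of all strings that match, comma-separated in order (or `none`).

i → match
ii → match
iii → no match
iv → match

i, ii, iv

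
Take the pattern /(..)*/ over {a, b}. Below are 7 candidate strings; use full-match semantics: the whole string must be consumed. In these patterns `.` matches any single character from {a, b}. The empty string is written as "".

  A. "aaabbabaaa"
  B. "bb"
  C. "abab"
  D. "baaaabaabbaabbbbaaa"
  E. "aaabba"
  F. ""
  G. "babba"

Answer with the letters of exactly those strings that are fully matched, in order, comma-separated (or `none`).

A → match
B → match
C → match
D → no match
E → match
F → match
G → no match

A, B, C, E, F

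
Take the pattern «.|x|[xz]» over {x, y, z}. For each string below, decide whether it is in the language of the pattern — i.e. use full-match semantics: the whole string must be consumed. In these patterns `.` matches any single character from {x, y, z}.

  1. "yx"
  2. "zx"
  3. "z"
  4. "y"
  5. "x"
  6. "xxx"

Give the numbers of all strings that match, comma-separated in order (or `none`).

1. "yx" → no match
2. "zx" → no match
3. "z" → match
4. "y" → match
5. "x" → match
6. "xxx" → no match

3, 4, 5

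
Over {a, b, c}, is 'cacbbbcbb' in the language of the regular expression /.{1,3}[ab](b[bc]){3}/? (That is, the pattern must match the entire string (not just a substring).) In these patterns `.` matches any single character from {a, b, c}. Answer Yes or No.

No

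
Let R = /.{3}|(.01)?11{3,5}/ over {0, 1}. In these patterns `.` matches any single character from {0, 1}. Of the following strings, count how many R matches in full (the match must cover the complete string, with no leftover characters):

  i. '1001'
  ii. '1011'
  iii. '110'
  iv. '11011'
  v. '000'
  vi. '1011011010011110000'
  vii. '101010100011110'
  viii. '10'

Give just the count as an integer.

2

i → no match
ii → no match
iii → match
iv → no match
v → match
vi → no match
vii → no match
viii → no match
Total matched: 2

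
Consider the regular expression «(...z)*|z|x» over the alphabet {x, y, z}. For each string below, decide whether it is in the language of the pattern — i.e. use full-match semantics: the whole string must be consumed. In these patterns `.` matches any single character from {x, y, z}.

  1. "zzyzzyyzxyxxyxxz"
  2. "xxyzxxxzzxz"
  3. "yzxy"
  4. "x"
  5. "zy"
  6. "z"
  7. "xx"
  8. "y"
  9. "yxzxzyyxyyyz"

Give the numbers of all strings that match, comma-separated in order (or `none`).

1 → no match
2 → no match
3 → no match
4 → match
5 → no match
6 → match
7 → no match
8 → no match
9 → no match

4, 6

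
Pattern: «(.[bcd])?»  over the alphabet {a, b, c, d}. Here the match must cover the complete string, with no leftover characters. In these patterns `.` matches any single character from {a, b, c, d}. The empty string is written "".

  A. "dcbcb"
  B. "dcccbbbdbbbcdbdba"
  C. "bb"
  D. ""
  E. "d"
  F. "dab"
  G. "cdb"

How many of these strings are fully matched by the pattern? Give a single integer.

2

A → no match
B → no match
C → match
D → match
E → no match
F → no match
G → no match
Total matched: 2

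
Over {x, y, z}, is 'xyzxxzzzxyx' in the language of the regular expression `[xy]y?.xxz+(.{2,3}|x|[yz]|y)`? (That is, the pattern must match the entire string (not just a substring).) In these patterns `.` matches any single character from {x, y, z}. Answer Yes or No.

Yes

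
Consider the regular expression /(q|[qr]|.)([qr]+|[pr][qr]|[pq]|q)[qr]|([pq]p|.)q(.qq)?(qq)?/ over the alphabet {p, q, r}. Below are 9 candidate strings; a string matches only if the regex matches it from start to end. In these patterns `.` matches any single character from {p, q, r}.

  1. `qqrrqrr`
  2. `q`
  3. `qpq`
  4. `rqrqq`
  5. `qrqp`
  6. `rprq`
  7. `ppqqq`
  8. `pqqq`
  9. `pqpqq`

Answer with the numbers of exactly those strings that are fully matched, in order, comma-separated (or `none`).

1, 3, 4, 6, 7, 8, 9

1. `qqrrqrr` → match
2. `q` → no match
3. `qpq` → match
4. `rqrqq` → match
5. `qrqp` → no match
6. `rprq` → match
7. `ppqqq` → match
8. `pqqq` → match
9. `pqpqq` → match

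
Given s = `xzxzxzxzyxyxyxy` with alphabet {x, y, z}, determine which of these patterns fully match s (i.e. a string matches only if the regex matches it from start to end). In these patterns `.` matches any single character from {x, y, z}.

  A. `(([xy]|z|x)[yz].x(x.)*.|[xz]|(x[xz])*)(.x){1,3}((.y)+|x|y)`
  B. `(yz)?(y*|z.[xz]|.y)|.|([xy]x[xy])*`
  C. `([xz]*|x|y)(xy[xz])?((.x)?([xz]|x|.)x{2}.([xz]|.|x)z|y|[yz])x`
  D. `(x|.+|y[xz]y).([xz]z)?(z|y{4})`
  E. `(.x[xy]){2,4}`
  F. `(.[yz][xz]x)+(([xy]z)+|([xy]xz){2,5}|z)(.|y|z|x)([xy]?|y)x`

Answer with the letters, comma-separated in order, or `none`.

A

A → match
B → no match
C → no match — must end with `x`
D → no match
E → no match
F → no match — must end with `x`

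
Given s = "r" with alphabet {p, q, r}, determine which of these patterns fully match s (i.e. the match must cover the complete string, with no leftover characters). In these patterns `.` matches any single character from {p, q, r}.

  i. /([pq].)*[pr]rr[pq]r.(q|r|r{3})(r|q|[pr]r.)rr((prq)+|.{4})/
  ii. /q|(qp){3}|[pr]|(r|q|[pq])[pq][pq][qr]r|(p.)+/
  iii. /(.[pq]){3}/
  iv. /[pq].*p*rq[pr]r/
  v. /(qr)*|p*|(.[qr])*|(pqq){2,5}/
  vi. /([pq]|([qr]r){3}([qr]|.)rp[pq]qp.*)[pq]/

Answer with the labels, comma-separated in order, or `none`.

ii

i → no match
ii → match
iii → no match
iv → no match
v → no match
vi → no match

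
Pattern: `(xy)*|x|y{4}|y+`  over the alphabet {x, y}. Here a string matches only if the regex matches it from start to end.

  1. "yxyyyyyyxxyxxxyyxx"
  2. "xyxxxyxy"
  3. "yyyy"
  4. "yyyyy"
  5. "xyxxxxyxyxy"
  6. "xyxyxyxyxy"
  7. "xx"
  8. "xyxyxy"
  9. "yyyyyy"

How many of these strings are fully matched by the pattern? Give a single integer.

5

1 → no match
2. "xyxxxyxy" → no match
3. "yyyy" → match
4. "yyyyy" → match
5. "xyxxxxyxyxy" → no match
6. "xyxyxyxyxy" → match
7. "xx" → no match
8. "xyxyxy" → match
9. "yyyyyy" → match
Total matched: 5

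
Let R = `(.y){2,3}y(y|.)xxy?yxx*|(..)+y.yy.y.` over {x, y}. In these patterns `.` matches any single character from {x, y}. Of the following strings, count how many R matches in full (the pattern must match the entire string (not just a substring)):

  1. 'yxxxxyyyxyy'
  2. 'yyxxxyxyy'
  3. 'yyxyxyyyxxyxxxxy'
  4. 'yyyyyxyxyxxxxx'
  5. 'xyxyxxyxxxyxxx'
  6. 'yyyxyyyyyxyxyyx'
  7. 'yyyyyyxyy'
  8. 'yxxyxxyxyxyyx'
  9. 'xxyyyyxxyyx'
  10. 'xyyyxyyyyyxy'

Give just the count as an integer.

1

1 → no match
2 → no match
3 → no match
4 → no match
5 → no match
6 → no match
7 → match
8 → no match
9 → no match
10 → no match
Total matched: 1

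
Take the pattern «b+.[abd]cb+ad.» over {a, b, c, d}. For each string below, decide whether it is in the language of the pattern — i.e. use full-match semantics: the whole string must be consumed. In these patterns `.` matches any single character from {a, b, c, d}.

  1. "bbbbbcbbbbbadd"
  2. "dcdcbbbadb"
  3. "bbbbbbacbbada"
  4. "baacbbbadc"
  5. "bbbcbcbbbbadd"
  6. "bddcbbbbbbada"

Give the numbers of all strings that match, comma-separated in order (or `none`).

1, 3, 4, 5, 6

1 → match
2 → no match — must start with "b"
3 → match
4 → match
5 → match
6 → match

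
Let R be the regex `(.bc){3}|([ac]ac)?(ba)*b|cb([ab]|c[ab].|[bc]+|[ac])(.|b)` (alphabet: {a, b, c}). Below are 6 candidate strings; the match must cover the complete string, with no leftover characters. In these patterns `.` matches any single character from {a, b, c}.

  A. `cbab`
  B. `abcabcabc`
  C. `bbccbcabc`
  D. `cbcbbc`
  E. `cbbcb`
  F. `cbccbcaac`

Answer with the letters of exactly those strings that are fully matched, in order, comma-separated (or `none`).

A. `cbab` → match
B. `abcabcabc` → match
C. `bbccbcabc` → match
D. `cbcbbc` → match
E. `cbbcb` → match
F. `cbccbcaac` → no match

A, B, C, D, E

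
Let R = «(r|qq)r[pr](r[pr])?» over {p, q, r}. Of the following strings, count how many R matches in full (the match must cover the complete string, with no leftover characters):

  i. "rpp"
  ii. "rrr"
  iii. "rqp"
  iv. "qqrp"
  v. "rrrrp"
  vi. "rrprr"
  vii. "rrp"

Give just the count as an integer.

i. "rpp" → no match
ii. "rrr" → match
iii. "rqp" → no match
iv. "qqrp" → match
v. "rrrrp" → match
vi. "rrprr" → match
vii. "rrp" → match
Total matched: 5

5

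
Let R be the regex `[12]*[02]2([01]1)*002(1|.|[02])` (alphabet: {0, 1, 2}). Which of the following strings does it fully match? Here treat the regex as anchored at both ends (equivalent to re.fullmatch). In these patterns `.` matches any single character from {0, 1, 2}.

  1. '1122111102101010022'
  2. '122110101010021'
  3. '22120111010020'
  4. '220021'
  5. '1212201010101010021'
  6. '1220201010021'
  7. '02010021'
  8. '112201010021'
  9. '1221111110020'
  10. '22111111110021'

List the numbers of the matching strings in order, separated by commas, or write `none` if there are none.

2, 4, 5, 6, 7, 8, 9, 10

1 → no match
2 → match
3 → no match
4. '220021' → match
5 → match
6 → match
7. '02010021' → match
8. '112201010021' → match
9 → match
10 → match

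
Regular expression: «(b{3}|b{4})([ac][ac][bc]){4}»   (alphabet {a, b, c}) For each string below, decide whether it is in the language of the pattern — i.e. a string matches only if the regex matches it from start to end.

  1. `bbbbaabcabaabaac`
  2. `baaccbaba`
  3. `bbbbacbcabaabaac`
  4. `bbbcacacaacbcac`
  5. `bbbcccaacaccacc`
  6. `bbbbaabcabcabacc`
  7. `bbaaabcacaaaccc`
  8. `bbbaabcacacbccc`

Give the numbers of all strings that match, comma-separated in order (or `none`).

1 → match
2. `baaccbaba` → no match
3 → match
4 → no match
5 → match
6 → match
7 → no match
8 → match

1, 3, 5, 6, 8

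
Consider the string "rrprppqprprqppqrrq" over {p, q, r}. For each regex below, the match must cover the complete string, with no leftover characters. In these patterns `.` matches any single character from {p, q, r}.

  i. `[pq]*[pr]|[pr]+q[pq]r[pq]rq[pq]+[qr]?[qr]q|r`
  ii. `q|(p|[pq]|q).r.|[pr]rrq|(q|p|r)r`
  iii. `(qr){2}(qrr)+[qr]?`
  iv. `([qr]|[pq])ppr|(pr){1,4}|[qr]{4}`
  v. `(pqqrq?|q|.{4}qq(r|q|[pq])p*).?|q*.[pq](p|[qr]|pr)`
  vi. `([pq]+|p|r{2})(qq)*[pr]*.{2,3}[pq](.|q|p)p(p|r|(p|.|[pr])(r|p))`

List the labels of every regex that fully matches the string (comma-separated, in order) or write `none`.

i

i → match
ii → no match
iii → no match — must start with "qr"
iv → no match
v → no match
vi → no match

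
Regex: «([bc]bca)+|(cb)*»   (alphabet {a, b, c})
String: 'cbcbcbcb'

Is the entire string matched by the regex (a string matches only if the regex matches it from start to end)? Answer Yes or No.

Yes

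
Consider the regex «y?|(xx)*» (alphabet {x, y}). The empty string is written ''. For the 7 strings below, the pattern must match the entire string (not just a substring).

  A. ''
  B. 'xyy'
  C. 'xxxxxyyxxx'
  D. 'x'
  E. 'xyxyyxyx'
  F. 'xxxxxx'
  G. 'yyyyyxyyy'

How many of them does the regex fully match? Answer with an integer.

A → match
B → no match
C → no match
D → no match
E → no match
F → match
G → no match
Total matched: 2

2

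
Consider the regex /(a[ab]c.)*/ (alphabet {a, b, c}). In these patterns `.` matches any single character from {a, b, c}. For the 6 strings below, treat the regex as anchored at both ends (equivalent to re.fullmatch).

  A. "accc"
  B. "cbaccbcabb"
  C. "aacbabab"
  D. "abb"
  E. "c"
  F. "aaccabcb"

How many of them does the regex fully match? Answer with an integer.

A → no match
B → no match
C → no match
D → no match
E → no match
F → match
Total matched: 1

1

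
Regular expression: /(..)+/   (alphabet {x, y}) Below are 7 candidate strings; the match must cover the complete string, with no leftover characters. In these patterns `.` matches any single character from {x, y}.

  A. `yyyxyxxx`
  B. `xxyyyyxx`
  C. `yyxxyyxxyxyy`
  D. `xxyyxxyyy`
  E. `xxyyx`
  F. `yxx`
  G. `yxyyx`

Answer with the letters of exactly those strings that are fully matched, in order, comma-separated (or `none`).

A, B, C

A → match
B → match
C → match
D → no match
E → no match
F → no match
G → no match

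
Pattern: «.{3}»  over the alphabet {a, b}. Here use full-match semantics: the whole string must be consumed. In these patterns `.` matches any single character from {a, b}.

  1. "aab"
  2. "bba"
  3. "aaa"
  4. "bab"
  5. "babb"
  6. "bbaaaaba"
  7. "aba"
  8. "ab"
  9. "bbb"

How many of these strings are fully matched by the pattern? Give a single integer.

1 → match
2 → match
3 → match
4 → match
5 → no match
6 → no match
7 → match
8 → no match
9 → match
Total matched: 6

6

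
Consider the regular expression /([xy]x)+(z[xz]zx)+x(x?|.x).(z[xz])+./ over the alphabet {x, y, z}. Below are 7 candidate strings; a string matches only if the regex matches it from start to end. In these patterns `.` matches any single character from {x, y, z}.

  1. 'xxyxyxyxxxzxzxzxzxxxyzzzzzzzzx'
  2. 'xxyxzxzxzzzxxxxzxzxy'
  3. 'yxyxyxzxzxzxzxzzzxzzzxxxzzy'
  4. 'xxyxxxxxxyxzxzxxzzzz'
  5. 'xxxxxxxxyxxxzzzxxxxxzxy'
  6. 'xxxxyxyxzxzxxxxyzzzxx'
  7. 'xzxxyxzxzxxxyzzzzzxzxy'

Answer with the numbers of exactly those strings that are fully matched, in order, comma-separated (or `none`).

1, 2, 3, 5, 6

1 → match
2 → match
3 → match
4 → no match
5 → match
6 → match
7 → no match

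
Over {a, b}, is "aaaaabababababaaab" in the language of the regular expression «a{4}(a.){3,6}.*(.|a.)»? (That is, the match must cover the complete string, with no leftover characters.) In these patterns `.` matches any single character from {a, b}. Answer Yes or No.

Yes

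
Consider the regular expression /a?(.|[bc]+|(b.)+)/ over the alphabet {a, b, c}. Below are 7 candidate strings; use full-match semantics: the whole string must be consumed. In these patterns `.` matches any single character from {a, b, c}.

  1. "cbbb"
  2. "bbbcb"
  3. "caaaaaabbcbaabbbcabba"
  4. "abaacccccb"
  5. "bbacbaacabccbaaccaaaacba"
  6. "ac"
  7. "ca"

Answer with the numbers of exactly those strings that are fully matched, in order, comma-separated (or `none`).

1 → match
2 → match
3 → no match
4 → no match
5 → no match
6 → match
7 → no match

1, 2, 6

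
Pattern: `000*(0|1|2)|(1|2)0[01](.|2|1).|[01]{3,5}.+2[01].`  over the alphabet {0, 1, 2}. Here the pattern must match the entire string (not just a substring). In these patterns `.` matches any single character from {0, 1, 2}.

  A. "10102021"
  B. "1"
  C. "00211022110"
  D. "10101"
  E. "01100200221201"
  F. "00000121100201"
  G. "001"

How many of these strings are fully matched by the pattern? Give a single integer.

4

A. "10102021" → no match
B. "1" → no match
C. "00211022110" → no match
D. "10101" → match
E → match
F → match
G. "001" → match
Total matched: 4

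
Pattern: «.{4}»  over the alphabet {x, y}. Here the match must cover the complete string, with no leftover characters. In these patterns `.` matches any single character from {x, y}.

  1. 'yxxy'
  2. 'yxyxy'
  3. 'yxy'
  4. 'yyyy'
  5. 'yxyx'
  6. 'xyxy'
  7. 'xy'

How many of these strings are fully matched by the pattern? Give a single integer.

4

1 → match
2 → no match
3 → no match
4 → match
5 → match
6 → match
7 → no match
Total matched: 4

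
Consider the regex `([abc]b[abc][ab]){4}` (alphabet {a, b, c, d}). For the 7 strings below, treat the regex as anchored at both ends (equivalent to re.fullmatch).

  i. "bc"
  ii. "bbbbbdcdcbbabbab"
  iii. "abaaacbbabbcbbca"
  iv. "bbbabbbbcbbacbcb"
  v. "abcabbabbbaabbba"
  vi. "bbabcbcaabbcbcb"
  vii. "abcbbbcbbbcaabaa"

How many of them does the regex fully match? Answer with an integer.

3

i → no match
ii → no match
iii → no match
iv → match
v → match
vi → no match
vii → match
Total matched: 3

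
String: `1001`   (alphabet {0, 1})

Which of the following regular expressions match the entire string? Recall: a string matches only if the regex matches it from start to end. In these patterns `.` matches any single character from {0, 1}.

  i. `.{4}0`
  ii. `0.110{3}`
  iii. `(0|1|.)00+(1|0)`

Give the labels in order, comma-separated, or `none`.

i → no match — must end with `0`
ii → no match — must start with `0`
iii → match

iii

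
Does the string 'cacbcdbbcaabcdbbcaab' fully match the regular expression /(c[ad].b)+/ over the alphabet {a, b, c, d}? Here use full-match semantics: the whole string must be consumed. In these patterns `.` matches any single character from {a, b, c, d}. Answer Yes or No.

Yes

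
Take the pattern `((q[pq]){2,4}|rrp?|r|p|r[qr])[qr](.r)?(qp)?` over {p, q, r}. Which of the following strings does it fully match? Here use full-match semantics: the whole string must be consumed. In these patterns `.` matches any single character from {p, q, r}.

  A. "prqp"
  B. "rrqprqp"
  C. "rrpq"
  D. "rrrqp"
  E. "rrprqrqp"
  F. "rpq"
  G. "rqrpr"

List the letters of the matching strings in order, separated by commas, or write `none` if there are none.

A, B, C, D, E, G

A → match
B → match
C → match
D → match
E → match
F → no match
G → match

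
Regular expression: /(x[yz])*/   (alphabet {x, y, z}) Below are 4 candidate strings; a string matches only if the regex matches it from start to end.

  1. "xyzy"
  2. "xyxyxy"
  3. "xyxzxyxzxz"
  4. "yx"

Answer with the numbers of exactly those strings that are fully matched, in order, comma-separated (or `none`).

2, 3

1 → no match
2 → match
3 → match
4 → no match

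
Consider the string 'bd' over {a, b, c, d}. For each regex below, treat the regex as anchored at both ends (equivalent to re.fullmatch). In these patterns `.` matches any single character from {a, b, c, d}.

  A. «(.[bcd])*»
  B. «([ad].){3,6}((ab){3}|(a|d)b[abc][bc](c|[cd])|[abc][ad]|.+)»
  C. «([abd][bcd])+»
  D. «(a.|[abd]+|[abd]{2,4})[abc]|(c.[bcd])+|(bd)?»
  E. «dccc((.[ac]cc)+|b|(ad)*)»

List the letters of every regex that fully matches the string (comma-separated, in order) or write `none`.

A → match
B → no match
C → match
D → match
E → no match — must start with 'dccc'

A, C, D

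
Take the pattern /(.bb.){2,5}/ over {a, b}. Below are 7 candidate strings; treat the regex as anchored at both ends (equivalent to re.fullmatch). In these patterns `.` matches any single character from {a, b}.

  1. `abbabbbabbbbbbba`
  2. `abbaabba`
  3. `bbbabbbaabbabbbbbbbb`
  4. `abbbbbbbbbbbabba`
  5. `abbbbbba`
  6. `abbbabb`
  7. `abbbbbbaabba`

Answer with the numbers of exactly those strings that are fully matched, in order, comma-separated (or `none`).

1 → match
2. `abbaabba` → match
3 → match
4 → match
5. `abbbbbba` → match
6. `abbbabb` → no match
7. `abbbbbbaabba` → match

1, 2, 3, 4, 5, 7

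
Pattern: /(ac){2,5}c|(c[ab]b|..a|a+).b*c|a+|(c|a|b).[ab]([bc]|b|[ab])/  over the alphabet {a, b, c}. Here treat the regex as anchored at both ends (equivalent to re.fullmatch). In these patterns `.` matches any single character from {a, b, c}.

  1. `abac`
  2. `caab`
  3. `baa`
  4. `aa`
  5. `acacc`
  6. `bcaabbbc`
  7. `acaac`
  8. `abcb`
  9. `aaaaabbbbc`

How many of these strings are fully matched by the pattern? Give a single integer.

7

1. `abac` → match
2. `caab` → match
3. `baa` → no match
4. `aa` → match
5. `acacc` → match
6. `bcaabbbc` → match
7. `acaac` → match
8. `abcb` → no match
9. `aaaaabbbbc` → match
Total matched: 7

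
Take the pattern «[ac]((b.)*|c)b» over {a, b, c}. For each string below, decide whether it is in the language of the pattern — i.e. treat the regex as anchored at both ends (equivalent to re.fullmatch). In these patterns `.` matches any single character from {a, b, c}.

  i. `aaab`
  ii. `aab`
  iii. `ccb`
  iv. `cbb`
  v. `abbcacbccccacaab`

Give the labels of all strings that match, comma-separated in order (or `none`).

i → no match
ii → no match
iii → match
iv → no match
v → no match

iii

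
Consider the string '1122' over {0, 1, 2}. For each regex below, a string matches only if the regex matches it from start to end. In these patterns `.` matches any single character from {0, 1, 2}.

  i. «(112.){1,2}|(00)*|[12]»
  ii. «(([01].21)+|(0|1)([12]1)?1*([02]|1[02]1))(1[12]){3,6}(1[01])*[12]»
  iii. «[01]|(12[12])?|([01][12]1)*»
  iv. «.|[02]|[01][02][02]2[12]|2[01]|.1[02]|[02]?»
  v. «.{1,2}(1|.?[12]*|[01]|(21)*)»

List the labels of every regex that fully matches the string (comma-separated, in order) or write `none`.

i → match
ii → no match
iii → no match
iv → no match
v → match

i, v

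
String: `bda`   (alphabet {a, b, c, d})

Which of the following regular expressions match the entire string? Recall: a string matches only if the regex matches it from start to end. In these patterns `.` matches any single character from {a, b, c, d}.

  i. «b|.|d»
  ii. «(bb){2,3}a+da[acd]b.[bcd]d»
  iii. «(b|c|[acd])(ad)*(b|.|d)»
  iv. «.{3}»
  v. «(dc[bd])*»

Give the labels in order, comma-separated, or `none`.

i → no match
ii → no match — must start with `bb`
iii → no match
iv → match
v → no match

iv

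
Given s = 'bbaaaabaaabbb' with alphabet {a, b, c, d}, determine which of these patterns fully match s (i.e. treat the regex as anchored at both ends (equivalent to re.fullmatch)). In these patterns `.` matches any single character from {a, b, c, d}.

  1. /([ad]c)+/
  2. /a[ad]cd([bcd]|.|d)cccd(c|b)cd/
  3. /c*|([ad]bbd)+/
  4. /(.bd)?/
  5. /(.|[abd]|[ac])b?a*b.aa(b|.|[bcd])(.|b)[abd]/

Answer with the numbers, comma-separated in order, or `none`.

1 → no match — must end with 'c'
2 → no match — must start with 'a'
3 → no match
4 → no match
5 → match

5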